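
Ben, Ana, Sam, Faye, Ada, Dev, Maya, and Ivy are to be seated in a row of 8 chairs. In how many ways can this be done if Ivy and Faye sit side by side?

Place the 6 others and the Ivy-Faye pair as 7 objects in a line; the pair has 2 internal arrangements.
So the count is 2·(7)! = 10080.

10080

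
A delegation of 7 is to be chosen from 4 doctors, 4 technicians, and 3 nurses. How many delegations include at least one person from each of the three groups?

320

With no constraint there are C(11,7) = 330 possible selections.
Subtract selections that omit an entire group: no doctors → C(7,7) = 1; no technicians → C(7,7) = 1; no nurses → C(8,7) = 8.
Add back selections omitting two groups (i.e. drawn from a single group): C(4,7) + C(4,7) + C(3,7) = 0.
By inclusion–exclusion: 330 − 10 + 0 = 320.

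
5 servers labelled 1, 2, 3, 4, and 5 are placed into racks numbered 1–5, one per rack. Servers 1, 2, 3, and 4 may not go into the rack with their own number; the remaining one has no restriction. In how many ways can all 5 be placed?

53

Let Aᵢ (for 1 ≤ i ≤ 4) be the placements that put server i in its forbidden rack. Any j of these fix j positions, leaving (5−j)! ways to fill the rest, and there are C(4,j) ways to pick which j.
By inclusion–exclusion, the number of valid placements is Σ_{j=0}^{4} (−1)^j C(4,j)·(5−j)!.
Computing: 120 − 96 + 36 − 8 + 1 = 53.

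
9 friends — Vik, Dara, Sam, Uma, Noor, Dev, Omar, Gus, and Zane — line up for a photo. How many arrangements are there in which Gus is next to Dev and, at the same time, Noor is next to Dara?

Treat {Gus,Dev} as one block (2 orders) and {Noor,Dara} as another (2 orders).
That leaves 7 units to arrange: 2 × 2 × 7! = 4 × 5040 = 20160.

20160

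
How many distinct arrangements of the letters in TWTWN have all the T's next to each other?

Treat the 2 copies of T as a single block. The multiset to arrange is then {TT, N, W, W}, 4 items in all.
That gives (4)!/(2!) = 12 arrangements.

12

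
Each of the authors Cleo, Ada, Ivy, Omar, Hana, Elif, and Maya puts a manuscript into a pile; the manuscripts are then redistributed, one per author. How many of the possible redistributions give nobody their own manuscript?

Let Aᵢ be the assignments in which author i gets their own manuscript. We want the size of the complement of A₁∪…∪A_7.
By inclusion–exclusion this is Σ_{j=0}^{7} (−1)^j C(7,j)·(7−j)!.
Computing: 5040 − 5040 + 2520 − 840 + 210 − 42 + 7 − 1 = 1854.

1854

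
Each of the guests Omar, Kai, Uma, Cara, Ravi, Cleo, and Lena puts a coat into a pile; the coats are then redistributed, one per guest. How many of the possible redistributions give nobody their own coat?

Let Aᵢ be the assignments in which guest i gets their own coat. We want the size of the complement of A₁∪…∪A_7.
By inclusion–exclusion this is Σ_{j=0}^{7} (−1)^j C(7,j)·(7−j)!.
Computing: 5040 − 5040 + 2520 − 840 + 210 − 42 + 7 − 1 = 1854.

1854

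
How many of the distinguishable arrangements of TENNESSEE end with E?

Fix E in the last position and arrange the remaining 8 letters.
Those 8 letters have E appearing 3 times, N appearing twice, and S appearing twice, giving (8)!/(3!·2!·2!) = 1680.

1680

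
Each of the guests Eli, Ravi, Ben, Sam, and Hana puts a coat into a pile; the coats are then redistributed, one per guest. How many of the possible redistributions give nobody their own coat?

44

This is the derangement count D_5: permutations of 5 items with no fixed point.
By inclusion–exclusion this is Σ_{j=0}^{5} (−1)^j C(5,j)·(5−j)!.
Computing: 120 − 120 + 60 − 20 + 5 − 1 = 44.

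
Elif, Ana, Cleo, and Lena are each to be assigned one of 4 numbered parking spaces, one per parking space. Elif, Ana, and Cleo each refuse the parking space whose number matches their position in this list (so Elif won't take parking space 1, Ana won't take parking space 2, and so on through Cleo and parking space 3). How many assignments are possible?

Let Aᵢ (for i ∈ {1, 2, 3}) be the placements that put person i in their forbidden parking space. Any j of these fix j positions, leaving (4−j)! ways to fill the rest, and there are C(3,j) ways to pick which j.
By inclusion–exclusion, the number of valid placements is Σ_{j=0}^{3} (−1)^j C(3,j)·(4−j)!.
Computing: 24 − 18 + 6 − 1 = 11.

11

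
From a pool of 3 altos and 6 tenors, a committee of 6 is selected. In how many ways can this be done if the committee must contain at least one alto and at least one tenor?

83

Total 6-person selections from all 9: C(9,6) = 84.
Subtract selections that omit an entire group: no altos → C(6,6) = 1; no tenors → C(3,6) = 0.
Both groups omitted at once is impossible, so 84 − 1 = 83.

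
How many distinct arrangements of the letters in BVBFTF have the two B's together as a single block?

Treat the 2 copies of B as a single block. The multiset to arrange is then {BB, F, F, T, V}, 5 items in all.
That gives (5)!/(2!) = 60 arrangements.

60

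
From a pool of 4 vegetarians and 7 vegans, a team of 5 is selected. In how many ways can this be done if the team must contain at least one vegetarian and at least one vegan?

441

Unrestricted: C(11,5) = 462 ways to pick any 5 of the 11.
Subtract selections that omit an entire group: no vegetarians → C(7,5) = 21; no vegans → C(4,5) = 0.
Both groups omitted at once is impossible, so 462 − 21 = 441.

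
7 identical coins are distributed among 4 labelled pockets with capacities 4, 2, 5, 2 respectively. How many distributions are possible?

40

Without the upper bounds there are C(10,3) = 120 ways to split 7 among 4 pockets.
Subtract solutions that violate a single cap (substitute x_i' = x_i − (cap_i+1)): x_1 ≥ 5 gives C(5,3) = 10; x_2 ≥ 3 gives C(7,3) = 35; x_3 ≥ 6 gives C(4,3) = 4; x_4 ≥ 3 gives C(7,3) = 35. Together 84.
Add back pairs where two caps are both exceeded: 0 + 0 + 0 + 0 + 4 + 0 = 4.
By inclusion–exclusion the count is 120 − 84 + 4 = 40.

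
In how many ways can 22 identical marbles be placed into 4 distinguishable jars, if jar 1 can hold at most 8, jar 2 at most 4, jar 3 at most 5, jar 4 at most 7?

10

By stars and bars, unrestricted non-negative solutions to x_1+…+x_4 = 22 number C(22+3,3) = 2300.
Subtract solutions that violate a single cap (substitute x_i' = x_i − (cap_i+1)): x_1 ≥ 9 gives C(16,3) = 560; x_2 ≥ 5 gives C(20,3) = 1140; x_3 ≥ 6 gives C(19,3) = 969; x_4 ≥ 8 gives C(17,3) = 680. Together 3349.
Add back pairs where two caps are both exceeded: 165 + 120 + 56 + 364 + 220 + 165 = 1090.
Subtract triples: 10 + 1 + 0 + 20 = 31.
By inclusion–exclusion the count is 2300 − 3349 + 1090 − 31 = 10.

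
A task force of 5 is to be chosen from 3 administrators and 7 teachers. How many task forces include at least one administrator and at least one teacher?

231

Total 5-person selections from all 10: C(10,5) = 252.
Selections missing a whole group: no administrators → C(7,5) = 21; no teachers → C(3,5) = 0.
Both groups omitted at once is impossible, so 252 − 21 = 231.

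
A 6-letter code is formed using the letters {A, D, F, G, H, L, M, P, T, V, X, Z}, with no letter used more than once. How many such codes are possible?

665280

This is a permutation of 6 out of 12: P(12,6) = 12!/6!.
That product is 12 × 11 × 10 × 9 × 8 × 7 = 665280.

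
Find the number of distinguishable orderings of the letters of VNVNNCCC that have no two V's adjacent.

Total arrangements of VNVNNCCC: 8!/(3!·3!·2!) = 560.
If the two V's are adjacent, glue them into one block, leaving 7 items to arrange: (7)!/(3!·3!) = 140 ways.
Subtracting, 560 − 140 = 420 arrangements keep the V's apart.

420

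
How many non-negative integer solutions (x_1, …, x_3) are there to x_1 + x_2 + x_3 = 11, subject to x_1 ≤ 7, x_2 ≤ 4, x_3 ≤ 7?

By stars and bars, unrestricted non-negative solutions to x_1+…+x_3 = 11 number C(11+2,2) = 78.
Subtract solutions that violate a single cap (substitute x_i' = x_i − (cap_i+1)): x_1 ≥ 8 gives C(5,2) = 10; x_2 ≥ 5 gives C(8,2) = 28; x_3 ≥ 8 gives C(5,2) = 10. Together 48.
No two caps can be exceeded simultaneously, so the pair terms are all 0.
By inclusion–exclusion the count is 78 − 48 + 0 = 30.

30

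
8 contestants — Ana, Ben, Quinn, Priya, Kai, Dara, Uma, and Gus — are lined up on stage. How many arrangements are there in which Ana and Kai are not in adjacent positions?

Of the 8! = 40320 arrangements, those with Ana and Kai adjacent number 2 × 7! = 10080 (treat the pair as a block with 2 internal orders).
Complementary counting: 40320 − 10080 = 30240.

30240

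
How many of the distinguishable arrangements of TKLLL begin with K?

4

With the first slot taken by K, it remains to arrange the other 4 letters (TLLL).
Those 4 letters have L appearing 3 times, giving (4)!/(3!) = 4.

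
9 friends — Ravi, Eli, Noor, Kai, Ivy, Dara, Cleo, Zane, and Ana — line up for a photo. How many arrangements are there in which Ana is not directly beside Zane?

282240

Of the 9! = 362880 arrangements, those with Ana and Zane adjacent number 2 × 8! = 80640 (treat the pair as a block with 2 internal orders).
Complementary counting: 362880 − 80640 = 282240.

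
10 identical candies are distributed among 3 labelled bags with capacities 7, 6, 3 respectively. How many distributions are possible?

22

By stars and bars, unrestricted non-negative solutions to x_1+…+x_3 = 10 number C(10+2,2) = 66.
Subtract solutions that violate a single cap (substitute x_i' = x_i − (cap_i+1)): x_1 ≥ 8 gives C(4,2) = 6; x_2 ≥ 7 gives C(5,2) = 10; x_3 ≥ 4 gives C(8,2) = 28. Together 44.
No two caps can be exceeded simultaneously, so the pair terms are all 0.
By inclusion–exclusion the count is 66 − 44 + 0 = 22.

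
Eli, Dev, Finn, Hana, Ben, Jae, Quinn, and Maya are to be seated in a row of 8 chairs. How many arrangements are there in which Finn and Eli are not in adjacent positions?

30240

Of the 8! = 40320 arrangements, those with Finn and Eli adjacent number 2 × 7! = 10080 (treat the pair as a block with 2 internal orders).
So 40320 − 10080 = 30240 arrangements keep them apart.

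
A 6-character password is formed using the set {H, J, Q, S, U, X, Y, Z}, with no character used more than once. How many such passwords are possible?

20160

Choose and order 6 of the 8 symbols: the first character has 8 options, the next 7, and so on down to 3.
That product is 8 × 7 × 6 × 5 × 4 × 3 = 20160.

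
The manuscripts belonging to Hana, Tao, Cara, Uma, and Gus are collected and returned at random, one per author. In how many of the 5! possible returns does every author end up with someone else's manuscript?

Count assignments avoiding every fixed point. For any j of the 5 authors fixed to their own manuscript, the other 5−j can be arranged in (5−j)! ways.
By inclusion–exclusion this is Σ_{j=0}^{5} (−1)^j C(5,j)·(5−j)!.
Computing: 120 − 120 + 60 − 20 + 5 − 1 = 44.

44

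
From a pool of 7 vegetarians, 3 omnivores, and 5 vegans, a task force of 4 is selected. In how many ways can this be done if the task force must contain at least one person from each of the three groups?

With no constraint there are C(15,4) = 1365 possible selections.
Selections missing a whole group: no vegetarians → C(8,4) = 70; no omnivores → C(12,4) = 495; no vegans → C(10,4) = 210.
Add back selections omitting two groups (i.e. drawn from a single group): C(7,4) + C(3,4) + C(5,4) = 40.
By inclusion–exclusion: 1365 − 775 + 40 = 630.

630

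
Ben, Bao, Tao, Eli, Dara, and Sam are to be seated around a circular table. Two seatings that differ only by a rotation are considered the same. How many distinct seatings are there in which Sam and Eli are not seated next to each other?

72

Without the restriction there are (5)! = 120 seatings.
Seatings with Sam beside Eli: treat them as a block with 2 internal orders, giving 2 × (4)! = 48.
Subtracting, 120 − 48 = 72.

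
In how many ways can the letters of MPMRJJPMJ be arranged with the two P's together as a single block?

Treat the 2 copies of P as a single block. The multiset to arrange is then {PP, J, J, J, M, M, M, R}, 8 items in all.
That gives (8)!/(3!·3!) = 1120 arrangements.

1120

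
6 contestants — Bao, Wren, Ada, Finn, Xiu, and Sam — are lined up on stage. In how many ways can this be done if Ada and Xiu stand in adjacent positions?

Treat {Ada, Xiu} as a single unit. There are 5 units to order, and the pair itself can be ordered 2 ways.
So the count is 2·(5)! = 240.

240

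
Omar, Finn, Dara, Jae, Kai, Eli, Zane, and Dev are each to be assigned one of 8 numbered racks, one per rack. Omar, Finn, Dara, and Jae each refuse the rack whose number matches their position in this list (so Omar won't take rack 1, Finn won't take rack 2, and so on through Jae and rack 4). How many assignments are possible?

24024

Let Aᵢ (for 1 ≤ i ≤ 4) be the placements that put person i in their forbidden rack. Any j of these fix j positions, leaving (8−j)! ways to fill the rest, and there are C(4,j) ways to pick which j.
By inclusion–exclusion, the number of valid placements is Σ_{j=0}^{4} (−1)^j C(4,j)·(8−j)!.
Computing: 40320 − 20160 + 4320 − 480 + 24 = 24024.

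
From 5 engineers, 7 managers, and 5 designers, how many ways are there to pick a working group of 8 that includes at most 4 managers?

21465

Split by how many managers are chosen (0 through 4).
Sum: C(7,0)·C(10,8) + C(7,1)·C(10,7) + C(7,2)·C(10,6) + C(7,3)·C(10,5) + C(7,4)·C(10,4) = 45 + 840 + 4410 + 8820 + 7350 = 21465.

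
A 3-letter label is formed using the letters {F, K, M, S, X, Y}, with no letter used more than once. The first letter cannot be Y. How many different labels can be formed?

The first letter has 6−1 = 5 choices (anything except Y).
The remaining 2 letters are filled from the other 5 symbols without repetition: 5 × 4 = 20.
Total: 5 × 20 = 100.

100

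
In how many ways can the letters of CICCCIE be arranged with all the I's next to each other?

30

Treat the 2 copies of I as a single block. The multiset to arrange is then {II, C, C, C, C, E}, 6 items in all.
That gives (6)!/(4!) = 30 arrangements.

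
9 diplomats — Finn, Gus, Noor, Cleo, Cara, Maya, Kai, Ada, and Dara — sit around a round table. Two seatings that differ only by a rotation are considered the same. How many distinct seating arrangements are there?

Around a circle, 9 distinct people have 9!/9 = (8)! = 40320 rotationally distinct seatings.

40320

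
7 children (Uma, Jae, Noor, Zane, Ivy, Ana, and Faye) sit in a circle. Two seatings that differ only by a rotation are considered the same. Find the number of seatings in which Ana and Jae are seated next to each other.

Glue Ana and Jae into a block (2 internal orders). Seating 6 units around a circle gives (5)! arrangements.
So 2 × (5)! = 2 × 120 = 240.

240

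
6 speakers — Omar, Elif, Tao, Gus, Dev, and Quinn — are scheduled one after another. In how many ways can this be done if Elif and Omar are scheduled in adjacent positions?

240

Place the 4 others and the Elif-Omar pair as 5 objects in a line; the pair has 2 internal arrangements.
So the count is 2·(5)! = 240.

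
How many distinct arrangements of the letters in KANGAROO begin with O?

Fix O in the first position and arrange the remaining 7 letters.
Those 7 letters have A appearing twice, giving (7)!/(2!) = 2520.

2520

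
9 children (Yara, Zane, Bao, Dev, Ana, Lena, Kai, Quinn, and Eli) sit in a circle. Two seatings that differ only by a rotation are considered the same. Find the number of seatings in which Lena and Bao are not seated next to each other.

All circular seatings of 9 people number (8)! = 40320.
Seatings with Lena beside Bao: treat them as a block with 2 internal orders, giving 2 × (7)! = 10080.
Subtracting, 40320 − 10080 = 30240.

30240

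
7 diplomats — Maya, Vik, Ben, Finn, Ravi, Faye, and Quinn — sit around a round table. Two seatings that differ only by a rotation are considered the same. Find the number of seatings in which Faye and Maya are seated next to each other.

240

Treat {Faye, Maya} as one unit (2 internal orders) and seat the resulting 6 units around the table: (5)! circular arrangements.
So 2 × (5)! = 2 × 120 = 240.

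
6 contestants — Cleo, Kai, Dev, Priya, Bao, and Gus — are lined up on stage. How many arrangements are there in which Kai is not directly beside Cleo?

Of the 6! = 720 arrangements, those with Kai and Cleo adjacent number 2 × 5! = 240 (treat the pair as a block with 2 internal orders).
So 720 − 240 = 480 arrangements keep them apart.

480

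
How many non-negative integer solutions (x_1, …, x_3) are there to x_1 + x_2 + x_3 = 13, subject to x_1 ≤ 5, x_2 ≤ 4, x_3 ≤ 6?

Ignoring the caps, the number of non-negative solutions to x_1+…+x_3 = 13 is C(15,2) = 105.
Subtract solutions that violate a single cap (substitute x_i' = x_i − (cap_i+1)): x_1 ≥ 6 gives C(9,2) = 36; x_2 ≥ 5 gives C(10,2) = 45; x_3 ≥ 7 gives C(8,2) = 28. Together 109.
Add back pairs where two caps are both exceeded: 6 + 1 + 3 = 10.
By inclusion–exclusion the count is 105 − 109 + 10 = 6.

6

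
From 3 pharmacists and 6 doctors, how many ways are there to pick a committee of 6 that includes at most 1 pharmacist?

19

Split by how many pharmacists are chosen (0 through 1).
Sum: C(3,0)·C(6,6) + C(3,1)·C(6,5) = 1 + 18 = 19.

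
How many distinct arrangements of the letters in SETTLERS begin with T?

With the first slot taken by T, it remains to arrange the other 7 letters (SETLERS).
Those 7 letters have E appearing twice and S appearing twice, giving (7)!/(2!·2!) = 1260.

1260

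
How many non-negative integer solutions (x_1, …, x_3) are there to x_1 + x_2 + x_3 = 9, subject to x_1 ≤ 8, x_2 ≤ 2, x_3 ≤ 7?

23

By stars and bars, unrestricted non-negative solutions to x_1+…+x_3 = 9 number C(9+2,2) = 55.
Subtract solutions that violate a single cap (substitute x_i' = x_i − (cap_i+1)): x_1 ≥ 9 gives C(2,2) = 1; x_2 ≥ 3 gives C(8,2) = 28; x_3 ≥ 8 gives C(3,2) = 3. Together 32.
No two caps can be exceeded simultaneously, so the pair terms are all 0.
By inclusion–exclusion the count is 55 − 32 + 0 = 23.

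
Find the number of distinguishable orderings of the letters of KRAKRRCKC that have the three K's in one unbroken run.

420

Treat the 3 copies of K as a single block. The multiset to arrange is then {KKK, A, C, C, R, R, R}, 7 items in all.
That gives (7)!/(3!·2!) = 420 arrangements.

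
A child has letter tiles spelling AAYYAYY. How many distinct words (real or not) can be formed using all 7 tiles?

The 7 letters of AAYYAYY have repeats: A appearing 3 times and Y appearing 4 times.
The number of distinct arrangements is 7!/(4!·3!) = 5040/144 = 35.

35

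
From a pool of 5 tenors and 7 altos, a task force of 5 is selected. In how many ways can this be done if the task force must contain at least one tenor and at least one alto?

770

Unrestricted: C(12,5) = 792 ways to pick any 5 of the 12.
Selections missing a whole group: no tenors → C(7,5) = 21; no altos → C(5,5) = 1.
Both groups omitted at once is impossible, so 792 − 22 = 770.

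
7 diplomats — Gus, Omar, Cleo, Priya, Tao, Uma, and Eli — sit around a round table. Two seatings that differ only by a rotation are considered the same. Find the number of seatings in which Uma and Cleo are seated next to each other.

240

Glue Uma and Cleo into a block (2 internal orders). Seating 6 units around a circle gives (5)! arrangements.
So 2 × (5)! = 2 × 120 = 240.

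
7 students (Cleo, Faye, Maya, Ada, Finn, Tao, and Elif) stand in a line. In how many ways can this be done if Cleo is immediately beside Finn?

1440

Glue Cleo and Finn into one block (2 internal orders), leaving 6 units to arrange in a row.
So the count is 2·(6)! = 1440.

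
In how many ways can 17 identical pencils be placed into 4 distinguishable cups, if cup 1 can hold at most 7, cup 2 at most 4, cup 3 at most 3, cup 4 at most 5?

By stars and bars, unrestricted non-negative solutions to x_1+…+x_4 = 17 number C(17+3,3) = 1140.
Subtract solutions that violate a single cap (substitute x_i' = x_i − (cap_i+1)): x_1 ≥ 8 gives C(12,3) = 220; x_2 ≥ 5 gives C(15,3) = 455; x_3 ≥ 4 gives C(16,3) = 560; x_4 ≥ 6 gives C(14,3) = 364. Together 1599.
Add back pairs where two caps are both exceeded: 35 + 56 + 20 + 165 + 84 + 120 = 480.
Subtract triples: 1 + 0 + 0 + 10 = 11.
By inclusion–exclusion the count is 1140 − 1599 + 480 − 11 = 10.

10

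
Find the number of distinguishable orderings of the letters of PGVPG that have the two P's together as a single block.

Treat the 2 copies of P as a single block. The multiset to arrange is then {PP, G, G, V}, 4 items in all.
That gives (4)!/(2!) = 12 arrangements.

12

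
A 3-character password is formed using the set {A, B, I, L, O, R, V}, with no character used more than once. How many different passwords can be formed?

210

With no repetition, fill the 3 characters in order: 7 choices, then 6, down to 5.
7 × 6 × 5 = 210.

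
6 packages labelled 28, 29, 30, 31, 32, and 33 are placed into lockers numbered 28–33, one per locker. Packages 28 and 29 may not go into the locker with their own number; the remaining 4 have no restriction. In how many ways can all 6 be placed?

504

Let Aᵢ (for i ∈ {28, 29}) be the placements that put package i in its forbidden locker. Any j of these fix j positions, leaving (6−j)! ways to fill the rest, and there are C(2,j) ways to pick which j.
By inclusion–exclusion, the number of valid placements is Σ_{j=0}^{2} (−1)^j C(2,j)·(6−j)!.
Computing: 720 − 240 + 24 = 504.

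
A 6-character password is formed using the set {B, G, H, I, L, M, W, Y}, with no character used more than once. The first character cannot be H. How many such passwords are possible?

17640

The first character has 8−1 = 7 choices (anything except H).
The remaining 5 characters are filled from the other 7 symbols without repetition: 7 × 6 × 5 × 4 × 3 = 2520.
Total: 7 × 2520 = 17640.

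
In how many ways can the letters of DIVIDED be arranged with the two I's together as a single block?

Treat the 2 copies of I as a single block. The multiset to arrange is then {II, D, D, D, E, V}, 6 items in all.
That gives (6)!/(3!) = 120 arrangements.

120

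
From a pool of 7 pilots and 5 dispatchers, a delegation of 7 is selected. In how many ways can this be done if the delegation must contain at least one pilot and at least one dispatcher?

791

Total 7-person selections from all 12: C(12,7) = 792.
Subtract selections that omit an entire group: no pilots → C(5,7) = 0; no dispatchers → C(7,7) = 1.
Both groups omitted at once is impossible, so 792 − 1 = 791.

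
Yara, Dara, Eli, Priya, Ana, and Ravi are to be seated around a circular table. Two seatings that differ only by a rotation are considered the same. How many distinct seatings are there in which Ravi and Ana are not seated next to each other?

72

All circular seatings of 6 people number (5)! = 120.
Those with Ravi next to Ana: fuse the pair into one unit and seat 5 units around a circle — 2·(4)! = 48.
Subtracting, 120 − 48 = 72.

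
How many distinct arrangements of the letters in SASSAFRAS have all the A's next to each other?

Treat the 3 copies of A as a single block. The multiset to arrange is then {AAA, F, R, S, S, S, S}, 7 items in all.
That gives (7)!/(4!) = 210 arrangements.

210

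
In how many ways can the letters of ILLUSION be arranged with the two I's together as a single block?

2520

Treat the 2 copies of I as a single block. The multiset to arrange is then {II, L, L, N, O, S, U}, 7 items in all.
That gives (7)!/(2!) = 2520 arrangements.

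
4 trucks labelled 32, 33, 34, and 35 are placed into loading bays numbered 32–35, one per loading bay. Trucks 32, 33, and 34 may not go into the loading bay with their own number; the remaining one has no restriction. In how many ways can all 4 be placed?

11

Let Aᵢ (for i ∈ {32, 33, 34}) be the placements that put truck i in its forbidden loading bay. Any j of these fix j positions, leaving (4−j)! ways to fill the rest, and there are C(3,j) ways to pick which j.
By inclusion–exclusion, the number of valid placements is Σ_{j=0}^{3} (−1)^j C(3,j)·(4−j)!.
Computing: 24 − 18 + 6 − 1 = 11.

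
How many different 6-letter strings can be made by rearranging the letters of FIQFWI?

180

The 6 letters of FIQFWI have repeats: F appearing twice and I appearing twice.
So there are 6! / (2!·2!) = 180 distinguishable arrangements.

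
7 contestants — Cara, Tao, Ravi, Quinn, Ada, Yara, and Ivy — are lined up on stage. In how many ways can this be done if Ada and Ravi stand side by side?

Treat {Ada, Ravi} as a single unit. There are 6 units to order, and the pair itself can be ordered 2 ways.
So the count is 2·(6)! = 1440.

1440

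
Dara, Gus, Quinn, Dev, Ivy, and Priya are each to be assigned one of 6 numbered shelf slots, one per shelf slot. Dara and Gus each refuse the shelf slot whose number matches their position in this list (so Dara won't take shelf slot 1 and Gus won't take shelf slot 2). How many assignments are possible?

Let Aᵢ (for i ∈ {1, 2}) be the placements that put person i in their forbidden shelf slot. Any j of these fix j positions, leaving (6−j)! ways to fill the rest, and there are C(2,j) ways to pick which j.
By inclusion–exclusion, the number of valid placements is Σ_{j=0}^{2} (−1)^j C(2,j)·(6−j)!.
Computing: 720 − 240 + 24 = 504.

504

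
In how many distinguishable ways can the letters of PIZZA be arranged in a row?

60

The 5 letters of PIZZA have repeats: Z appearing twice.
So there are 5! / (2!) = 60 distinguishable arrangements.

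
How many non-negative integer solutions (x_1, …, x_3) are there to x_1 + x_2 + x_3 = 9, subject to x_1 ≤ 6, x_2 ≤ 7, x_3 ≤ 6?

40

Ignoring the caps, the number of non-negative solutions to x_1+…+x_3 = 9 is C(11,2) = 55.
Subtract solutions that violate a single cap (substitute x_i' = x_i − (cap_i+1)): x_1 ≥ 7 gives C(4,2) = 6; x_2 ≥ 8 gives C(3,2) = 3; x_3 ≥ 7 gives C(4,2) = 6. Together 15.
No two caps can be exceeded simultaneously, so the pair terms are all 0.
By inclusion–exclusion the count is 55 − 15 + 0 = 40.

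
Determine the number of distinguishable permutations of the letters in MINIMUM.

420

MINIMUM has 7 letters with I appearing twice and M appearing 3 times.
The number of distinct arrangements is 7!/(3!·2!) = 5040/12 = 420.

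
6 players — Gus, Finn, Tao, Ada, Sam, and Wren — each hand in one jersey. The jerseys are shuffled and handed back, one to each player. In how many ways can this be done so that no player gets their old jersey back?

265

Count assignments avoiding every fixed point. For any j of the 6 players fixed to their old jersey, the other 6−j can be arranged in (6−j)! ways.
By inclusion–exclusion this is Σ_{j=0}^{6} (−1)^j C(6,j)·(6−j)!.
Computing: 720 − 720 + 360 − 120 + 30 − 6 + 1 = 265.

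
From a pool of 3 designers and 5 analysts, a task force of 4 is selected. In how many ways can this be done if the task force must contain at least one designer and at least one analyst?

65

Unrestricted: C(8,4) = 70 ways to pick any 4 of the 8.
Selections missing a whole group: no designers → C(5,4) = 5; no analysts → C(3,4) = 0.
Both groups omitted at once is impossible, so 70 − 5 = 65.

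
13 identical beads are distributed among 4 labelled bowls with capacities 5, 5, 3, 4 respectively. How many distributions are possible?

By stars and bars, unrestricted non-negative solutions to x_1+…+x_4 = 13 number C(13+3,3) = 560.
Subtract solutions that violate a single cap (substitute x_i' = x_i − (cap_i+1)): x_1 ≥ 6 gives C(10,3) = 120; x_2 ≥ 6 gives C(10,3) = 120; x_3 ≥ 4 gives C(12,3) = 220; x_4 ≥ 5 gives C(11,3) = 165. Together 625.
Add back pairs where two caps are both exceeded: 4 + 20 + 10 + 20 + 10 + 35 = 99.
By inclusion–exclusion the count is 560 − 625 + 99 = 34.

34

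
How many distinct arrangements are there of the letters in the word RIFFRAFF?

The 8 letters of RIFFRAFF have repeats: F appearing 4 times and R appearing twice.
The number of distinct arrangements is 8!/(4!·2!) = 40320/48 = 840.

840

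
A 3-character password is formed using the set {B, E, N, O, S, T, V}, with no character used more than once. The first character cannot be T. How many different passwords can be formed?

180

The first character has 7−1 = 6 choices (anything except T).
The remaining 2 characters are filled from the other 6 symbols without repetition: 6 × 5 = 30.
Total: 6 × 30 = 180.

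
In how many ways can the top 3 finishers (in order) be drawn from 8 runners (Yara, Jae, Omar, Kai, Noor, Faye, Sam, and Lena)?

336

This is an ordered selection of 3 from 8: P(8,3).
That gives 8 × 7 × 6 = 336.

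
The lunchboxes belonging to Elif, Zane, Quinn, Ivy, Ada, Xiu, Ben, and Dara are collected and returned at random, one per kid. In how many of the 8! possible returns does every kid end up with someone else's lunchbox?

Let Aᵢ be the assignments in which kid i gets their own lunchbox. We want the size of the complement of A₁∪…∪A_8.
By inclusion–exclusion this is Σ_{j=0}^{8} (−1)^j C(8,j)·(8−j)!.
Computing: 40320 − 40320 + 20160 − 6720 + 1680 − 336 + 56 − 8 + 1 = 14833.

14833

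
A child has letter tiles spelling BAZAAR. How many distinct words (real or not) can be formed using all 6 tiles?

120

The 6 letters of BAZAAR have repeats: A appearing 3 times.
So there are 6! / (3!) = 120 distinguishable arrangements.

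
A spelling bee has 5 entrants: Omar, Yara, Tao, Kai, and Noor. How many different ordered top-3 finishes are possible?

60

There are 5 choices for 1st place, 4 for 2nd, and 3 for 3rd.
That gives 5 × 4 × 3 = 60.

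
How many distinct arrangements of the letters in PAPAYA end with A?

Fix A in the last position and arrange the remaining 5 letters.
Those 5 letters have A appearing twice and P appearing twice, giving (5)!/(2!·2!) = 30.

30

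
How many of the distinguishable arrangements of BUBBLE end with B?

60

With the last slot taken by B, it remains to arrange the other 5 letters (UBBLE).
Those 5 letters have B appearing twice, giving (5)!/(2!) = 60.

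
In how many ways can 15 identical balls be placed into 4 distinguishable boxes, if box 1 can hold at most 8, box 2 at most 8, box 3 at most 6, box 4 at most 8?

399

Without the upper bounds there are C(18,3) = 816 ways to split 15 among 4 boxes.
Subtract solutions that violate a single cap (substitute x_i' = x_i − (cap_i+1)): x_1 ≥ 9 gives C(9,3) = 84; x_2 ≥ 9 gives C(9,3) = 84; x_3 ≥ 7 gives C(11,3) = 165; x_4 ≥ 9 gives C(9,3) = 84. Together 417.
No two caps can be exceeded simultaneously, so the pair terms are all 0.
By inclusion–exclusion the count is 816 − 417 + 0 = 399.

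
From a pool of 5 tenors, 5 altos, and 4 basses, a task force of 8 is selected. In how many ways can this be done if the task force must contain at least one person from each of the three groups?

2940

Total 8-person selections from all 14: C(14,8) = 3003.
Subtract selections that omit an entire group: no tenors → C(9,8) = 9; no altos → C(9,8) = 9; no basses → C(10,8) = 45.
Add back selections omitting two groups (i.e. drawn from a single group): C(5,8) + C(5,8) + C(4,8) = 0.
By inclusion–exclusion: 3003 − 63 + 0 = 2940.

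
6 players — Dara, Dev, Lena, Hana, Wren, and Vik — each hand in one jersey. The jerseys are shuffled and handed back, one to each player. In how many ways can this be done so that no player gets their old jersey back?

This is the derangement count D_6: permutations of 6 items with no fixed point.
By inclusion–exclusion this is Σ_{j=0}^{6} (−1)^j C(6,j)·(6−j)!.
Computing: 720 − 720 + 360 − 120 + 30 − 6 + 1 = 265.

265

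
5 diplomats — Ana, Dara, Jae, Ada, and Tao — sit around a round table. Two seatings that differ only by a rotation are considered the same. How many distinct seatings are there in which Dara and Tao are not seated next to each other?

12

Without the restriction there are (4)! = 24 seatings.
Seatings with Dara beside Tao: treat them as a block with 2 internal orders, giving 2 × (3)! = 12.
Subtracting, 24 − 12 = 12.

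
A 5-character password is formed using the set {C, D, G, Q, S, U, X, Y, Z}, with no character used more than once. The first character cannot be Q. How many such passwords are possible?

The first character has 9−1 = 8 choices (anything except Q).
The remaining 4 characters are filled from the other 8 symbols without repetition: 8 × 7 × 6 × 5 = 1680.
Total: 8 × 1680 = 13440.

13440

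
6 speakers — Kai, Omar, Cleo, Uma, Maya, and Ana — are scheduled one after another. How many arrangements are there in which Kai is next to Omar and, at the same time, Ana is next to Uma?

96

Treat {Kai,Omar} as one block (2 orders) and {Ana,Uma} as another (2 orders).
That leaves 4 units to arrange: 2 × 2 × 4! = 4 × 24 = 96.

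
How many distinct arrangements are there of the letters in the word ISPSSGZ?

840

ISPSSGZ has 7 letters with S appearing 3 times.
The number of distinct arrangements is 7!/(3!) = 5040/6 = 840.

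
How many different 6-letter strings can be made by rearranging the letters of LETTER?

180

The 6 letters of LETTER have repeats: E appearing twice and T appearing twice.
Dividing 6! = 720 by 2!·2! = 4 for the repeated letters gives 180.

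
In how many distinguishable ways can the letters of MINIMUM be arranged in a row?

The 7 letters of MINIMUM have repeats: I appearing twice and M appearing 3 times.
So there are 7! / (3!·2!) = 420 distinguishable arrangements.

420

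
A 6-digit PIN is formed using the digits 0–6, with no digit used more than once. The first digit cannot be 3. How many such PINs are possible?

4320

The first digit has 7−1 = 6 choices (anything except 3).
The remaining 5 digits are filled from the other 6 symbols without repetition: 6 × 5 × 4 × 3 × 2 = 720.
Total: 6 × 720 = 4320.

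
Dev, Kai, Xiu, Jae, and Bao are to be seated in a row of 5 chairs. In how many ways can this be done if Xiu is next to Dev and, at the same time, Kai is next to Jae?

Treat {Xiu,Dev} as one block (2 orders) and {Kai,Jae} as another (2 orders).
That leaves 3 units to arrange: 2 × 2 × 3! = 4 × 6 = 24.

24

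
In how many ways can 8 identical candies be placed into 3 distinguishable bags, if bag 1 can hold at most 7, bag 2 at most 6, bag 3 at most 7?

Without the upper bounds there are C(10,2) = 45 ways to split 8 among 3 bags.
Subtract solutions that violate a single cap (substitute x_i' = x_i − (cap_i+1)): x_1 ≥ 8 gives C(2,2) = 1; x_2 ≥ 7 gives C(3,2) = 3; x_3 ≥ 8 gives C(2,2) = 1. Together 5.
No two caps can be exceeded simultaneously, so the pair terms are all 0.
By inclusion–exclusion the count is 45 − 5 + 0 = 40.

40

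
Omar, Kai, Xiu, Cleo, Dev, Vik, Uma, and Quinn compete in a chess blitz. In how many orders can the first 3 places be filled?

336

There are 8 choices for 1st place, 7 for 2nd, and 6 for 3rd.
That gives 8 × 7 × 6 = 336.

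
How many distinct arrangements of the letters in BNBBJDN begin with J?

Fix J in the first position and arrange the remaining 6 letters.
Those 6 letters have B appearing 3 times and N appearing twice, giving (6)!/(3!·2!) = 60.

60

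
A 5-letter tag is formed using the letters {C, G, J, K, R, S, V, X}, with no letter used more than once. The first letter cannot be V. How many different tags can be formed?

5880

The first letter has 8−1 = 7 choices (anything except V).
The remaining 4 letters are filled from the other 7 symbols without repetition: 7 × 6 × 5 × 4 = 840.
Total: 7 × 840 = 5880.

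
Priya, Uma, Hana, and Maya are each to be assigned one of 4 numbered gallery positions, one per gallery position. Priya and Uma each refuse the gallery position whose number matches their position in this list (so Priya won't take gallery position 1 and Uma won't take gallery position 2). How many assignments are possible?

14

Let Aᵢ (for i ∈ {1, 2}) be the placements that put person i in their forbidden gallery position. Any j of these fix j positions, leaving (4−j)! ways to fill the rest, and there are C(2,j) ways to pick which j.
By inclusion–exclusion, the number of valid placements is Σ_{j=0}^{2} (−1)^j C(2,j)·(4−j)!.
Computing: 24 − 12 + 2 = 14.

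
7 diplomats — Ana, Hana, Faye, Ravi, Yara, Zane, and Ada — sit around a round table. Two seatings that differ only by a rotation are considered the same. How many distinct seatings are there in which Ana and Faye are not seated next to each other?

All circular seatings of 7 people number (6)! = 720.
Seatings with Ana beside Faye: treat them as a block with 2 internal orders, giving 2 × (5)! = 240.
Subtracting, 720 − 240 = 480.

480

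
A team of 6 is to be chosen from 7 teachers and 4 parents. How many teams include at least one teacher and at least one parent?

Total 6-person selections from all 11: C(11,6) = 462.
Subtract selections that omit an entire group: no teachers → C(4,6) = 0; no parents → C(7,6) = 7.
Both groups omitted at once is impossible, so 462 − 7 = 455.

455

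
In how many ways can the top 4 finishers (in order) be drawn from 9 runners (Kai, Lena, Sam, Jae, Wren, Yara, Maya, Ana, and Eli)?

3024

There are 9 choices for 1st place, 8 for 2nd, and so on down to 6 for position 4.
That gives 9 × 8 × 7 × 6 = 3024.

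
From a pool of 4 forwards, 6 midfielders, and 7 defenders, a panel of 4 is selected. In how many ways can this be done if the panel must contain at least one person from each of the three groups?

1176

With no constraint there are C(17,4) = 2380 possible selections.
Subtract selections that omit an entire group: no forwards → C(13,4) = 715; no midfielders → C(11,4) = 330; no defenders → C(10,4) = 210.
Add back selections omitting two groups (i.e. drawn from a single group): C(4,4) + C(6,4) + C(7,4) = 51.
By inclusion–exclusion: 2380 − 1255 + 51 = 1176.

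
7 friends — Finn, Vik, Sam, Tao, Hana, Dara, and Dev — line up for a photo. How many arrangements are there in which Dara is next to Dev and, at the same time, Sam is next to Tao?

Treat {Dara,Dev} as one block (2 orders) and {Sam,Tao} as another (2 orders).
That leaves 5 units to arrange: 2 × 2 × 5! = 4 × 120 = 480.

480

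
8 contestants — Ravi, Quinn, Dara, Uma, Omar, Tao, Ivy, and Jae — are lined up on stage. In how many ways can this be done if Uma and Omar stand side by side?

Place the 6 others and the Uma-Omar pair as 7 objects in a line; the pair has 2 internal arrangements.
So the count is 2·(7)! = 10080.

10080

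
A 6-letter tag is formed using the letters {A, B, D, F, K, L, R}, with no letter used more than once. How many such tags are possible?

This is a permutation of 6 out of 7: P(7,6) = 7!/1!.
That product is 7 × 6 × 5 × 4 × 3 × 2 = 5040.

5040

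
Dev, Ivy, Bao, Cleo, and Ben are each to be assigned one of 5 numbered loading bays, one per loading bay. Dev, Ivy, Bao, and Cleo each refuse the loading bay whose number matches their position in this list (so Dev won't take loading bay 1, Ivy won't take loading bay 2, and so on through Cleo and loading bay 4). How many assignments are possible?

53

Let Aᵢ (for 1 ≤ i ≤ 4) be the placements that put person i in their forbidden loading bay. Any j of these fix j positions, leaving (5−j)! ways to fill the rest, and there are C(4,j) ways to pick which j.
By inclusion–exclusion, the number of valid placements is Σ_{j=0}^{4} (−1)^j C(4,j)·(5−j)!.
Computing: 120 − 96 + 36 − 8 + 1 = 53.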